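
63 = 63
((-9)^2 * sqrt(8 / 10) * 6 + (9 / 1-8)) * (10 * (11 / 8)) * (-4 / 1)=-10692 * sqrt(5)-55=-23963.04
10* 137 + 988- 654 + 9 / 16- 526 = 18857 / 16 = 1178.56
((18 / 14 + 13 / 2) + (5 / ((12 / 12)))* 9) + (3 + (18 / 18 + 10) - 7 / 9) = 8317 / 126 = 66.01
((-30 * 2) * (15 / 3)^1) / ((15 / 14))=-280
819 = 819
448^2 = 200704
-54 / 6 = -9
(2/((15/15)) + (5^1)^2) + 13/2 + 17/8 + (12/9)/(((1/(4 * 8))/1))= 1879/24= 78.29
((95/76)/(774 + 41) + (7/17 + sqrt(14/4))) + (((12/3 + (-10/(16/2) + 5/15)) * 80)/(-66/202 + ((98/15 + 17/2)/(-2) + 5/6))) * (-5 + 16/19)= sqrt(14)/2 + 1312598196559/8946328676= 148.59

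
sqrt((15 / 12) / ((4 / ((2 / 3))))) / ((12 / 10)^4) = 0.22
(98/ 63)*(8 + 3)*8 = 1232/ 9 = 136.89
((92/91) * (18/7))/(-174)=-0.01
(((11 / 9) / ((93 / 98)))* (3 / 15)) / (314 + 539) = 1078 / 3569805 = 0.00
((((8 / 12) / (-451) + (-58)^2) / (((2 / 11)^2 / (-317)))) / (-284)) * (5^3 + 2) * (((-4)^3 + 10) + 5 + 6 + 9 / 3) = -5039056987525 / 8733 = -577013281.52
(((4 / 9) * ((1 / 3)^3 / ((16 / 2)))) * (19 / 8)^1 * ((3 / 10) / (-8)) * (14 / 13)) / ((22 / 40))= -133 / 370656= -0.00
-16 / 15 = -1.07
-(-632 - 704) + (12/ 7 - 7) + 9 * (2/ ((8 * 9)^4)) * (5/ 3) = 41721661475/ 31352832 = 1330.71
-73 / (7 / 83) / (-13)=6059 / 91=66.58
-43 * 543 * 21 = -490329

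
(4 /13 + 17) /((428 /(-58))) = -6525 /2782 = -2.35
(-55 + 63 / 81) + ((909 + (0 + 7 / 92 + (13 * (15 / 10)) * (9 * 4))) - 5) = 1284935 / 828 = 1551.85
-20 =-20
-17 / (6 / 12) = -34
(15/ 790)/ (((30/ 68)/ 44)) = 748/ 395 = 1.89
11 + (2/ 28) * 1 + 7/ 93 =14513/ 1302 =11.15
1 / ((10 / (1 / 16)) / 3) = 3 / 160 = 0.02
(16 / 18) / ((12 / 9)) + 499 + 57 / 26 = 39145 / 78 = 501.86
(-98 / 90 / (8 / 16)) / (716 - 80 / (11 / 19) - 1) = -1078 / 285525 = -0.00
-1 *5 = -5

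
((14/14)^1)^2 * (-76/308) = -19/77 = -0.25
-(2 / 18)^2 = -1 / 81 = -0.01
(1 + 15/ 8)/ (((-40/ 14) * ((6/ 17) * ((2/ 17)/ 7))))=-325703/ 1920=-169.64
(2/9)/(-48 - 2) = -1/225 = -0.00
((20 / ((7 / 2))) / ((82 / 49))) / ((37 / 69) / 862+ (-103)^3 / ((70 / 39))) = -72860550 / 12990519135863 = -0.00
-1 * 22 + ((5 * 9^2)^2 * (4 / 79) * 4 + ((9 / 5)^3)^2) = 41021077589 / 1234375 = 33232.27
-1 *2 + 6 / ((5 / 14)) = 74 / 5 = 14.80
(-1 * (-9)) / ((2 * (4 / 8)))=9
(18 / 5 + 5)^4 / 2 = 3418801 / 1250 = 2735.04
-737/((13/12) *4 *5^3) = -2211/1625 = -1.36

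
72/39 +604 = 7876/13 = 605.85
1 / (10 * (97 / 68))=34 / 485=0.07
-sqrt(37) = -6.08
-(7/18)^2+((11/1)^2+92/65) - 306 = -3869477/21060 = -183.74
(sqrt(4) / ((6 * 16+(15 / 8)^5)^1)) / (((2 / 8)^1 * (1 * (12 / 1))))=65536 / 11715309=0.01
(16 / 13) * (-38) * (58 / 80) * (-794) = 1749976 / 65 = 26922.71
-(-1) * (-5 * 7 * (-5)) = 175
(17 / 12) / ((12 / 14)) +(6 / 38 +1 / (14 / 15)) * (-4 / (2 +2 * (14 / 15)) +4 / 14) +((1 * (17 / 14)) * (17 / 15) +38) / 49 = 5499917 / 3580920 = 1.54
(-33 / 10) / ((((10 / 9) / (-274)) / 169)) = 6876441 / 50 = 137528.82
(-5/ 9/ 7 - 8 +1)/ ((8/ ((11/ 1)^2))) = -107.08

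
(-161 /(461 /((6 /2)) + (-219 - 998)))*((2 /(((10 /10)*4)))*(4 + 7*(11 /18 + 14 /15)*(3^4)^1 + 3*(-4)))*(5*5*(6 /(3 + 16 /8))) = 12572973 /6380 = 1970.69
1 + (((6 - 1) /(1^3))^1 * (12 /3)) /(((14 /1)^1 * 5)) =1.29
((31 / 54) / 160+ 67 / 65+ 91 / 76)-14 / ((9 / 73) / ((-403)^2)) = -18442441.99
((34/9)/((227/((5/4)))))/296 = 0.00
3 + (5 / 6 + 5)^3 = 201.50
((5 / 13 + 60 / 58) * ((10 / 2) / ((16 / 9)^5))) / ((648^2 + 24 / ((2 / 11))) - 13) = 0.00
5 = 5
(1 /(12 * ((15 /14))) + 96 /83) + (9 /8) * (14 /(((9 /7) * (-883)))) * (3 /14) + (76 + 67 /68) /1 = 35082444679 /448528680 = 78.22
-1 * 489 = -489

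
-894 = -894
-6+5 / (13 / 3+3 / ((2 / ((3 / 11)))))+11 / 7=-7393 / 2191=-3.37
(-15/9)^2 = 2.78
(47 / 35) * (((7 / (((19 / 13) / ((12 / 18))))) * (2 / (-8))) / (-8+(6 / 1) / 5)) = 611 / 3876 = 0.16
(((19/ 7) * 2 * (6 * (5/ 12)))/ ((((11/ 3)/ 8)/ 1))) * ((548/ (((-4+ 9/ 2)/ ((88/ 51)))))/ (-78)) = -3331840/ 4641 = -717.91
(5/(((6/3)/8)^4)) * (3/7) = 3840/7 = 548.57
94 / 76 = 1.24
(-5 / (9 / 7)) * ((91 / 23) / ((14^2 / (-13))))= 845 / 828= 1.02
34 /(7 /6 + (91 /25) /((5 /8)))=4.86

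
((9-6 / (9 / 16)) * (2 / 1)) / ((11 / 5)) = -50 / 33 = -1.52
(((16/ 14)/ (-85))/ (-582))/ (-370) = -2/ 32031825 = -0.00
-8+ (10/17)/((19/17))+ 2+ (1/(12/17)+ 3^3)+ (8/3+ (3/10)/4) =58561/2280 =25.68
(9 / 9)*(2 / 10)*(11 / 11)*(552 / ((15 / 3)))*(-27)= -14904 / 25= -596.16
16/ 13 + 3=55/ 13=4.23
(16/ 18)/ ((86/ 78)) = 104/ 129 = 0.81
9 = 9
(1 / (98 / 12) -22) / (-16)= 67 / 49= 1.37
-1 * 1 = -1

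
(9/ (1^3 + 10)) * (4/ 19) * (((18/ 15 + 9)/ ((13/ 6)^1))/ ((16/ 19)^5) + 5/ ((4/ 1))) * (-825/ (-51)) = 18964869615/ 550371328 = 34.46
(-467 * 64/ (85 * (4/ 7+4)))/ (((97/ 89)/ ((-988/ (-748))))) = -143724854/ 1541815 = -93.22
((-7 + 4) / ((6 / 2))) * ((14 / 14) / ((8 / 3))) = -3 / 8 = -0.38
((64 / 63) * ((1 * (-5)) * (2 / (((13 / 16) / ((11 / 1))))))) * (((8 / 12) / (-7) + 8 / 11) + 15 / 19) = -63887360 / 326781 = -195.51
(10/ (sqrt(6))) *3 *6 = 30 *sqrt(6) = 73.48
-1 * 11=-11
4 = 4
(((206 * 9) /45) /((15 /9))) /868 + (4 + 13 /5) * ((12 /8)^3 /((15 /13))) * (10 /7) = 599073 /21700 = 27.61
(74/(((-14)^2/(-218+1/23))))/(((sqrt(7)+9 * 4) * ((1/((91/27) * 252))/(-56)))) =3240724032/29647 - 90020112 * sqrt(7)/29647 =101276.80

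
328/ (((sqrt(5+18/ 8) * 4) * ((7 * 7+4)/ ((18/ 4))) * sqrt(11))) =738 * sqrt(319)/ 16907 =0.78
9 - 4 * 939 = -3747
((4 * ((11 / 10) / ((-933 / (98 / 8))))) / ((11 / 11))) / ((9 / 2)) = -539 / 41985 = -0.01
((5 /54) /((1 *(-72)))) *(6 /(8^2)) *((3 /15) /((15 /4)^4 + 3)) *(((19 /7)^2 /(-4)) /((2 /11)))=3971 /3263661072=0.00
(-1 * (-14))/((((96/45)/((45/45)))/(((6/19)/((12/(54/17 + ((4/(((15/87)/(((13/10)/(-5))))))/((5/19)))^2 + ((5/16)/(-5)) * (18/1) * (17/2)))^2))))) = 21286957330608649804663/5491000000000000000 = 3876.70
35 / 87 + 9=818 / 87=9.40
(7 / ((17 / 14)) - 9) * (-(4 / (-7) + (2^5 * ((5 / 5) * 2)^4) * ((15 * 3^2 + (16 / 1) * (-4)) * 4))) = 470435.80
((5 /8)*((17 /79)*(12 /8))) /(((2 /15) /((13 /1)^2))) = 646425 /2528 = 255.71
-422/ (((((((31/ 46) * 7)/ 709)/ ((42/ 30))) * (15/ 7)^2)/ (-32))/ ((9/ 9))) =21580553344/ 34875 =618797.23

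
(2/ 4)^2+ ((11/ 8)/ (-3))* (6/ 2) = -9/ 8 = -1.12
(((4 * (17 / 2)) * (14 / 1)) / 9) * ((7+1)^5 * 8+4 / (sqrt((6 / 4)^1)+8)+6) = 5199318488 / 375 - 1904 * sqrt(6) / 1125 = 13864845.16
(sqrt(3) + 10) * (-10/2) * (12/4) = -150 - 15 * sqrt(3) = -175.98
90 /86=45 /43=1.05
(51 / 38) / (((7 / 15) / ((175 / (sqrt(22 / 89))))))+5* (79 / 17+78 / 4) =4105 / 34+19125* sqrt(1958) / 836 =1133.02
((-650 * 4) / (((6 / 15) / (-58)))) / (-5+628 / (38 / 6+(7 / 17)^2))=1062763000 / 258143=4116.95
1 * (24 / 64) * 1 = 3 / 8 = 0.38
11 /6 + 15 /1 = 101 /6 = 16.83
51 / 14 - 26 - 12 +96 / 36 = -1331 / 42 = -31.69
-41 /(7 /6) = -246 /7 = -35.14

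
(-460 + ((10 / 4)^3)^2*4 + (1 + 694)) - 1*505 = 11305 / 16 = 706.56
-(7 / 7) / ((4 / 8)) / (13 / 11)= -1.69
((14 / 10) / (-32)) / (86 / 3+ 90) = -21 / 56960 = -0.00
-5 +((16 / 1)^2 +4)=255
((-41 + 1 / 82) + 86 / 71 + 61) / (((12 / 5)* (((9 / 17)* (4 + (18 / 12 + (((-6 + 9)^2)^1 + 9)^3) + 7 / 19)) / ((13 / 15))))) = 518841037 / 209230558596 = 0.00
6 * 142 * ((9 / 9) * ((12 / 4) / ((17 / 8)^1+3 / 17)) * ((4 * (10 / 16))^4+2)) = 14273982 / 313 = 45603.78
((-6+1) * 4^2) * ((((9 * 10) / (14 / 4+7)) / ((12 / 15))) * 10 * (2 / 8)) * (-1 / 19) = 15000 / 133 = 112.78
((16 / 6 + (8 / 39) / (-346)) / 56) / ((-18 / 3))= -1499 / 188916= -0.01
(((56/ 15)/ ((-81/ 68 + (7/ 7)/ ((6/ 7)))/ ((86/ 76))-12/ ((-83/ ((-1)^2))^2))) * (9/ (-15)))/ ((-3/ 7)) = -3948113456/ 17677175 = -223.35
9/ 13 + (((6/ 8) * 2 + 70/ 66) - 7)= -3215/ 858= -3.75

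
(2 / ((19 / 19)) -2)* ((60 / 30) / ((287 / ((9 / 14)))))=0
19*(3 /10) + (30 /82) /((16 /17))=19971 /3280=6.09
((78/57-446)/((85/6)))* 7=-354816/1615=-219.70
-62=-62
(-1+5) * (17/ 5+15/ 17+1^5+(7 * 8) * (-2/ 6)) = -13652/ 255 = -53.54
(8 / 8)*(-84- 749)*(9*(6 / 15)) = -14994 / 5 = -2998.80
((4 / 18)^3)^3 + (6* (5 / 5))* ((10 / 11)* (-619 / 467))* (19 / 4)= -68346782936791 / 1990179051993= -34.34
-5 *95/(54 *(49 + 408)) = -475/24678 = -0.02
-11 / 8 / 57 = -11 / 456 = -0.02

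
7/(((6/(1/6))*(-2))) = -7/72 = -0.10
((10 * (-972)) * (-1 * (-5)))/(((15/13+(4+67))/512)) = -161740800/469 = -344863.11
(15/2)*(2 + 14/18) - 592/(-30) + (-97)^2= 283487/30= 9449.57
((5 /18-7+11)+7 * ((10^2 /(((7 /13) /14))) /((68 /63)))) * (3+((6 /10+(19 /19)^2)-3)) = 20644036 /765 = 26985.67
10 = 10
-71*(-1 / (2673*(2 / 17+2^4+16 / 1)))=1207 / 1459458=0.00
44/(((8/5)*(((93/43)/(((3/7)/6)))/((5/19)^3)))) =0.02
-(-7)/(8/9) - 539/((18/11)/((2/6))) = -101.92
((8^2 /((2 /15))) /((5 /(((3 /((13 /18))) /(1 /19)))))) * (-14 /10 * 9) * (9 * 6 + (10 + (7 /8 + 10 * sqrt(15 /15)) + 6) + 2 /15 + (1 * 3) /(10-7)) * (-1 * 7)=1370067048 /25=54802681.92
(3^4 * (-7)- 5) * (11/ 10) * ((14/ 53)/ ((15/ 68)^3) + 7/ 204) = -471517193147/ 30408750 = -15505.97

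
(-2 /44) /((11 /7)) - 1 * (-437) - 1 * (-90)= 127527 /242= 526.97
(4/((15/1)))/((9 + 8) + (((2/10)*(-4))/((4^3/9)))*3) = 64/3999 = 0.02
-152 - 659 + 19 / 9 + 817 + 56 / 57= 1555 / 171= 9.09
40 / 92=10 / 23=0.43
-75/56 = -1.34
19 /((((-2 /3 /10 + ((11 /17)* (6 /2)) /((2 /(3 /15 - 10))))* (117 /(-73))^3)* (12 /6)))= 125652491 /521591967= 0.24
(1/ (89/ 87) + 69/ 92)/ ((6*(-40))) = -41/ 5696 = -0.01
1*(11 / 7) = 11 / 7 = 1.57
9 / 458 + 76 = 34817 / 458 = 76.02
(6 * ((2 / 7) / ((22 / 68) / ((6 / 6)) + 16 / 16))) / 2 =68 / 105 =0.65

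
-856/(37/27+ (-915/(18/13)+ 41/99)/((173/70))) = 5497767/1707463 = 3.22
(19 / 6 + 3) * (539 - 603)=-1184 / 3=-394.67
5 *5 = 25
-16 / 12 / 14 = -2 / 21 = -0.10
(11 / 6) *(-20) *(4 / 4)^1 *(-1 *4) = 440 / 3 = 146.67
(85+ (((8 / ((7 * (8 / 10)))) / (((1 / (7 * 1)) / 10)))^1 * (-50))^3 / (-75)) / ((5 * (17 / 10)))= 10000000510 / 51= 196078441.37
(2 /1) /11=0.18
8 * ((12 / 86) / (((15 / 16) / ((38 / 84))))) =2432 / 4515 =0.54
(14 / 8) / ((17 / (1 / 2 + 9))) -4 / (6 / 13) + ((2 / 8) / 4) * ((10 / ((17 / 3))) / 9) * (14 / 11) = -11479 / 1496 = -7.67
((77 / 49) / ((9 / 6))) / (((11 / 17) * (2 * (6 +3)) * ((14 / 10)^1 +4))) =85 / 5103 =0.02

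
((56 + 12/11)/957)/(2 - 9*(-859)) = 628/81405291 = 0.00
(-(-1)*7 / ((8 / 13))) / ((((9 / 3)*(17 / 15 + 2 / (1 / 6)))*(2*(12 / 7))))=3185 / 37824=0.08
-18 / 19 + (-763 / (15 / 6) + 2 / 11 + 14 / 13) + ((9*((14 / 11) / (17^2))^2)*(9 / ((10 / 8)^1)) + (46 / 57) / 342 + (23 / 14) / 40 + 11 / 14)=-304.06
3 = 3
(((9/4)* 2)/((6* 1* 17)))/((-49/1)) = -3/3332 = -0.00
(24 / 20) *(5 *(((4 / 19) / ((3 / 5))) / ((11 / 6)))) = 240 / 209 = 1.15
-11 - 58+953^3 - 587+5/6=5193135131/6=865522521.83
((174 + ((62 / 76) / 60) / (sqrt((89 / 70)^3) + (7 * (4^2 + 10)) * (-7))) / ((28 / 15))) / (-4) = -3450932946175255 / 148086020566246 + 13795 * sqrt(6230) / 676964665445696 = -23.30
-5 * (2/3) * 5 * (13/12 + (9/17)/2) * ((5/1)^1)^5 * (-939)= 6724609375/102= 65927542.89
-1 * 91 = -91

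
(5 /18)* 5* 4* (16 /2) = 400 /9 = 44.44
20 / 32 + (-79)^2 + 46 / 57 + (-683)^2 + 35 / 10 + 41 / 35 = 472736.10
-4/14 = -0.29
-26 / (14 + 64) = -1 / 3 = -0.33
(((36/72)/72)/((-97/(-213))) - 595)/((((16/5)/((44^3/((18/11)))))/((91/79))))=-18454443102095/1655208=-11149319.66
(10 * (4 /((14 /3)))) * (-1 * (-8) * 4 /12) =160 /7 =22.86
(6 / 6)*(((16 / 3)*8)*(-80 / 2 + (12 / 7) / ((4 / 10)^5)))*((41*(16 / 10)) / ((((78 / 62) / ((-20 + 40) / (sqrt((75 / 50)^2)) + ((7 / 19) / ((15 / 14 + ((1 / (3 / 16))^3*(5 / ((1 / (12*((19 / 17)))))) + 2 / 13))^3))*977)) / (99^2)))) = 1456469592376095234518780504338504728576 / 39318478588739584135995142231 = 37042877666.00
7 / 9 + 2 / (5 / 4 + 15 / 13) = 1811 / 1125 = 1.61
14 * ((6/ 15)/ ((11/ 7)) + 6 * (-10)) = -46004/ 55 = -836.44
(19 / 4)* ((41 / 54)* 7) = 5453 / 216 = 25.25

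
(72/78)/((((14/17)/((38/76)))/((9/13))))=459/1183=0.39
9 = 9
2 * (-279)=-558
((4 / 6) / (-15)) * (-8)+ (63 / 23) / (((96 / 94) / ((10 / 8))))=245627 / 66240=3.71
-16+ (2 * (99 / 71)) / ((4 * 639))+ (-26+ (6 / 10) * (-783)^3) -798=-14519594931347 / 50410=-288030052.20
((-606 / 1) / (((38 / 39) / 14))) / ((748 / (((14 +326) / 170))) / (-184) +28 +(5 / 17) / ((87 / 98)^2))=-1958441147208 / 5924535103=-330.56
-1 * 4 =-4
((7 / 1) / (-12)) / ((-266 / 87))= 29 / 152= 0.19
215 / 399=0.54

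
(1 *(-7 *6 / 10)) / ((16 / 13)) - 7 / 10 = -329 / 80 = -4.11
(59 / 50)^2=3481 / 2500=1.39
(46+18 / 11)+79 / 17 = 9777 / 187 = 52.28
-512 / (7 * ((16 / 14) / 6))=-384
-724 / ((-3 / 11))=7964 / 3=2654.67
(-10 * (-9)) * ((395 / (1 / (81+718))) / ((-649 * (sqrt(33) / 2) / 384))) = -5851213.40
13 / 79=0.16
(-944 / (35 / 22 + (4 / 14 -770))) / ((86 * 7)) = 10384 / 5086513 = 0.00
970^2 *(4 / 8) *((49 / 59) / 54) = 11526025 / 1593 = 7235.42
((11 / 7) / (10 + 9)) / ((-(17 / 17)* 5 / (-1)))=11 / 665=0.02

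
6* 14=84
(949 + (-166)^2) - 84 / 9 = 85487 / 3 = 28495.67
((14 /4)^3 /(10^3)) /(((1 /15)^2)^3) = 31255875 /64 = 488373.05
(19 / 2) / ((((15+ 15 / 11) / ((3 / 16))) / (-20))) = -209 / 96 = -2.18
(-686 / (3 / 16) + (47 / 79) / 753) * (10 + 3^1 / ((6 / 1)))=-1523501399 / 39658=-38415.99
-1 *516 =-516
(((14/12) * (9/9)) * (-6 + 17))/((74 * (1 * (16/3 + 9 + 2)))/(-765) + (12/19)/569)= -636821955/78346292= -8.13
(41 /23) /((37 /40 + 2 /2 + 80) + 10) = 1640 /84571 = 0.02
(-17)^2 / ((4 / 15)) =4335 / 4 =1083.75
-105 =-105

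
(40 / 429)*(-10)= -400 / 429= -0.93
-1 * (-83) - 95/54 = 4387/54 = 81.24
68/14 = 34/7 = 4.86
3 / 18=1 / 6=0.17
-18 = -18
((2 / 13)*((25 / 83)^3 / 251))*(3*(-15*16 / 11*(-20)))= 450000000 / 20523150791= 0.02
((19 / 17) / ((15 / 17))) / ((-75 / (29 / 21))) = -551 / 23625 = -0.02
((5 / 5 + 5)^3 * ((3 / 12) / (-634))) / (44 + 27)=-27 / 22507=-0.00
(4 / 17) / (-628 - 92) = -1 / 3060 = -0.00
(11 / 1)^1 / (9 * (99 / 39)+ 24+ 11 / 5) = 715 / 3188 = 0.22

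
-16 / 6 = -8 / 3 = -2.67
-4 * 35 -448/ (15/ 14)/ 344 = -91084/ 645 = -141.22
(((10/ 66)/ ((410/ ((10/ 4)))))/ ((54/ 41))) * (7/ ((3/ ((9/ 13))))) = 35/ 30888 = 0.00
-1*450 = -450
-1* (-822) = 822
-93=-93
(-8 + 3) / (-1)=5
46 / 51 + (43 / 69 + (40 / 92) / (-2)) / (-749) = 0.90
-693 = -693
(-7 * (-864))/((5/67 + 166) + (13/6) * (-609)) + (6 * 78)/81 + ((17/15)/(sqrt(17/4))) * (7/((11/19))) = 7.18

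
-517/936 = -0.55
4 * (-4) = -16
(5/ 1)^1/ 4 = 5/ 4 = 1.25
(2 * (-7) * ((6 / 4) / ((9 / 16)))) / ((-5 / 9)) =336 / 5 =67.20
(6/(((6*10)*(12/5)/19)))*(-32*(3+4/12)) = -84.44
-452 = -452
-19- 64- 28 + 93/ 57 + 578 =8904/ 19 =468.63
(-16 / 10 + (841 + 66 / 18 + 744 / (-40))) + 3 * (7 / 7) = 12412 / 15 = 827.47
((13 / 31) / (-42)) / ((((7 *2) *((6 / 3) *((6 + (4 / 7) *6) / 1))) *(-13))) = 1 / 343728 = 0.00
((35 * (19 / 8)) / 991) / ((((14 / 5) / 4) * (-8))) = -475 / 31712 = -0.01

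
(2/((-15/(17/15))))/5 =-34/1125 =-0.03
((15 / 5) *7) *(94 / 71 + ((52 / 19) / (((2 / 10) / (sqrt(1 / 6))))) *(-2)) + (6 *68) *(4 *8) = 928950 / 71- 1820 *sqrt(6) / 19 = 12849.17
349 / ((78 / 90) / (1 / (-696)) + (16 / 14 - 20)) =-12215 / 21772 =-0.56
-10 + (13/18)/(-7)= -1273/126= -10.10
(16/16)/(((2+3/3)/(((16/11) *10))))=160/33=4.85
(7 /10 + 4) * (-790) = -3713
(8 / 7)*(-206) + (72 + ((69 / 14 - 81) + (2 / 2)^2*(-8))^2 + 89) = 1370741 / 196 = 6993.58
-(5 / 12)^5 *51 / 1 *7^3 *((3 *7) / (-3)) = 127553125 / 82944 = 1537.82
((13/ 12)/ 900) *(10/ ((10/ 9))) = 13/ 1200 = 0.01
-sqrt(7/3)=-sqrt(21)/3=-1.53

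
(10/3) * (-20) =-200/3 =-66.67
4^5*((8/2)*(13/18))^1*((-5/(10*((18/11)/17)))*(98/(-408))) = 3690.93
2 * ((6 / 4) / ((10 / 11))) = 3.30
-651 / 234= -217 / 78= -2.78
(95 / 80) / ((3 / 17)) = 323 / 48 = 6.73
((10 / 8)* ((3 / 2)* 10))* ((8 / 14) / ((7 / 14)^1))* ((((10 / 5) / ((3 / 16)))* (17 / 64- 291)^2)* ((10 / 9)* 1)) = 43277556125 / 2016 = 21467041.73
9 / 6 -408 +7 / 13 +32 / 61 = -643023 / 1586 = -405.44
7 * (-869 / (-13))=6083 / 13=467.92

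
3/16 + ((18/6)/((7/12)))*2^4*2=18453/112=164.76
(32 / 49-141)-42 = -8935 / 49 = -182.35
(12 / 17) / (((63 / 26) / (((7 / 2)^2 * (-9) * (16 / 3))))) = -2912 / 17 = -171.29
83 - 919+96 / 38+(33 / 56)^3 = -2780372173 / 3336704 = -833.27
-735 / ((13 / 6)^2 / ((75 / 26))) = -992250 / 2197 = -451.64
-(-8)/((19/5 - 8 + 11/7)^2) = 1225/1058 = 1.16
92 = 92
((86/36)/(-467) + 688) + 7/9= 1929941/2802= 688.77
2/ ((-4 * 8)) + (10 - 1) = 143/ 16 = 8.94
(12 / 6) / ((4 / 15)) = 15 / 2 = 7.50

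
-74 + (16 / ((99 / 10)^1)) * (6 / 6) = -7166 / 99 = -72.38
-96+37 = -59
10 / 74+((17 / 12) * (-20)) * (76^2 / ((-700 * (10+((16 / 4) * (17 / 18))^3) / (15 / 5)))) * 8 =2652609791 / 30169615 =87.92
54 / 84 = 9 / 14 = 0.64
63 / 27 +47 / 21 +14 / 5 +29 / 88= 23719 / 3080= 7.70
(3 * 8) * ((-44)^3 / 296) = -255552 / 37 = -6906.81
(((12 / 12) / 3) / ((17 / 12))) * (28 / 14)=0.47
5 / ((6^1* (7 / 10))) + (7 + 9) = 361 / 21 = 17.19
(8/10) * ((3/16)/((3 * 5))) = 1/100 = 0.01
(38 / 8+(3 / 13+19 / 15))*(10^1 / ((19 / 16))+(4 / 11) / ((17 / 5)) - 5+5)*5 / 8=1118575 / 33592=33.30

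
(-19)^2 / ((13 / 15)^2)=480.62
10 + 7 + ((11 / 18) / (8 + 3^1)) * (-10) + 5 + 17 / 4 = 25.69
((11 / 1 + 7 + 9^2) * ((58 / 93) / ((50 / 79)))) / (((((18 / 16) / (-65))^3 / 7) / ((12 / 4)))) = -992169418240 / 2511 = -395129198.82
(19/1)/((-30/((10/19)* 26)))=-26/3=-8.67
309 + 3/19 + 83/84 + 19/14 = 497159/1596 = 311.50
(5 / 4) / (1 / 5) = 25 / 4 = 6.25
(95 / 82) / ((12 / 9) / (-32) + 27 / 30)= 5700 / 4223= 1.35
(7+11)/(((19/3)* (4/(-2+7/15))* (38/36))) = -1863/1805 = -1.03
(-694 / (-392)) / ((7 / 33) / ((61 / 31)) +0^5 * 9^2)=698511 / 42532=16.42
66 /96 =11 /16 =0.69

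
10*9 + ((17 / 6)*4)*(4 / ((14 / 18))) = 1038 / 7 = 148.29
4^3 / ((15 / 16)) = 1024 / 15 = 68.27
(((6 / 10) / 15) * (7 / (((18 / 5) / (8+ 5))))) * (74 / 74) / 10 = 91 / 900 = 0.10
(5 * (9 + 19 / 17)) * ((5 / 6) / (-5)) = -430 / 51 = -8.43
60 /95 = 12 /19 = 0.63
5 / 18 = 0.28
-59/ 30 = -1.97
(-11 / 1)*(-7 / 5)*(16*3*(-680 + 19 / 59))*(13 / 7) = -933061.91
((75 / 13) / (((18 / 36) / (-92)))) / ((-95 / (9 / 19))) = 24840 / 4693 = 5.29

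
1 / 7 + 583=4082 / 7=583.14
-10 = -10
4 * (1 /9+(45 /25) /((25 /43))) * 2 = 28864 /1125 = 25.66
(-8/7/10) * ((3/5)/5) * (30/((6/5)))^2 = -60/7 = -8.57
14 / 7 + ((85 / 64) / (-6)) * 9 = 1 / 128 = 0.01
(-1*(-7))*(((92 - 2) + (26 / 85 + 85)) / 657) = 34769 / 18615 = 1.87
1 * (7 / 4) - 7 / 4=0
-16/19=-0.84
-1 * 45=-45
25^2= 625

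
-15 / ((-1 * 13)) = 15 / 13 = 1.15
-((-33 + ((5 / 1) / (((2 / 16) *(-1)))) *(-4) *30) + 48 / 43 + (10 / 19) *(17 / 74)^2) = -10666080773 / 2236946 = -4768.14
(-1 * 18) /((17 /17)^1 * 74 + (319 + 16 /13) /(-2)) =468 /2239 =0.21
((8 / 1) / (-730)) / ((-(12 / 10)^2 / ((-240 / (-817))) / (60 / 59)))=8000 / 3518819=0.00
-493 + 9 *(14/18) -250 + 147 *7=293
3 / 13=0.23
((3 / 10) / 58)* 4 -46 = -6667 / 145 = -45.98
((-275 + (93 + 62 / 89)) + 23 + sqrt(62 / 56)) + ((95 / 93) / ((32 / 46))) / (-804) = -16855597793 / 106475328 + sqrt(217) / 14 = -157.25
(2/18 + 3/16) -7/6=-125/144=-0.87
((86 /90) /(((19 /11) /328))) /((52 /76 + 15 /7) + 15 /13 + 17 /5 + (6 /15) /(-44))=310598288 /12618423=24.61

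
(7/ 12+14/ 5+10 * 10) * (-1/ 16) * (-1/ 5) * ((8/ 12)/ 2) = 6203/ 14400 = 0.43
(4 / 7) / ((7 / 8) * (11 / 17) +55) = 544 / 52899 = 0.01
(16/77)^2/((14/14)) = 256/5929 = 0.04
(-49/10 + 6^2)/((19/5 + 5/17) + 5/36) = 95166/12953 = 7.35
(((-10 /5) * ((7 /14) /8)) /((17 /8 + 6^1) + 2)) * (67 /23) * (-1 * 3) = 67 /621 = 0.11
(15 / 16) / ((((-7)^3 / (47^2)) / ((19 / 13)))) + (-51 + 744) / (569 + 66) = -350332383 / 45303440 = -7.73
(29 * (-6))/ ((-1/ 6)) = 1044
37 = 37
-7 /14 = -1 /2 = -0.50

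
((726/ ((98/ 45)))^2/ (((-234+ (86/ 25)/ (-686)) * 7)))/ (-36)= 1.88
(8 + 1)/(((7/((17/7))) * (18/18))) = 153/49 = 3.12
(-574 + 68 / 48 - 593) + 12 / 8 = -13969 / 12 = -1164.08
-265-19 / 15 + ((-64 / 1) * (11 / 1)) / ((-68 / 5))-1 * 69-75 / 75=-72548 / 255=-284.50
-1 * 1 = -1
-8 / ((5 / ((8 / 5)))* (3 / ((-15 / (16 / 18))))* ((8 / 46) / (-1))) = -414 / 5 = -82.80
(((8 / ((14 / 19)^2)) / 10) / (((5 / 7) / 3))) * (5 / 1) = 30.94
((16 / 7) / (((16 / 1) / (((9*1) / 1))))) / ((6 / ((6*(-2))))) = -18 / 7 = -2.57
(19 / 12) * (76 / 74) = 361 / 222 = 1.63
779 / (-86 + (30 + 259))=779 / 203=3.84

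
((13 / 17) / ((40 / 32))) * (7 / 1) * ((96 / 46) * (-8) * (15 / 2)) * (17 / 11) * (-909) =190584576 / 253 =753298.72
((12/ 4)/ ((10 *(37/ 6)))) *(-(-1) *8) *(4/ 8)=36/ 185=0.19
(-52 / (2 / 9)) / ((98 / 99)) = -11583 / 49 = -236.39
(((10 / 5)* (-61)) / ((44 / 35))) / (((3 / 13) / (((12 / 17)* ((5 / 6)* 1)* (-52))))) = 12863.28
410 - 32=378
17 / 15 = 1.13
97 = 97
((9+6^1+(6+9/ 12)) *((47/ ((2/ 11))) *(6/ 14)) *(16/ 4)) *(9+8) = 2293929/ 14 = 163852.07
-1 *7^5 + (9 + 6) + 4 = -16788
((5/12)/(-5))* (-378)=31.50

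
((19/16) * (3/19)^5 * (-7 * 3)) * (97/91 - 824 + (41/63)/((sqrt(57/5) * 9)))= 54592623/27106768 - 123 * sqrt(285)/39617584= 2.01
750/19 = 39.47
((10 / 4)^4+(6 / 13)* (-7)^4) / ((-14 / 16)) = -238621 / 182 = -1311.10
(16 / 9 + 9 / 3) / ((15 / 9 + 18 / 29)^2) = 36163 / 39601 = 0.91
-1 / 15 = -0.07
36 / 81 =4 / 9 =0.44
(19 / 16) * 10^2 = 475 / 4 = 118.75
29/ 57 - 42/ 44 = -559/ 1254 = -0.45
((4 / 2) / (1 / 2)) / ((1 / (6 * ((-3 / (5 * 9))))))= -8 / 5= -1.60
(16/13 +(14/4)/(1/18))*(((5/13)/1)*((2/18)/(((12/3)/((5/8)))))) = 20875/48672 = 0.43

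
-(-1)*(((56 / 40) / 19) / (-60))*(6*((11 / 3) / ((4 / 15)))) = -77 / 760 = -0.10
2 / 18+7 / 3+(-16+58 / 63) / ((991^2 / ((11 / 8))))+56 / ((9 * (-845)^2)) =431955726913783 / 176710057278300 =2.44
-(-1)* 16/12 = 4/3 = 1.33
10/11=0.91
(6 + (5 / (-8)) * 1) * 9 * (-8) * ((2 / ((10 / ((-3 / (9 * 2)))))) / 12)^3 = 43 / 5184000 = 0.00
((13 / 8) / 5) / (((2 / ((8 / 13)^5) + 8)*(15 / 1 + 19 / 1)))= 13312 / 42701025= 0.00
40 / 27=1.48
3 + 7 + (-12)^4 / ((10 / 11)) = 114098 / 5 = 22819.60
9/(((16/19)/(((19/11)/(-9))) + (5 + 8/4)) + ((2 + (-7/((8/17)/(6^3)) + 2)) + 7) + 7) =-3249/1152452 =-0.00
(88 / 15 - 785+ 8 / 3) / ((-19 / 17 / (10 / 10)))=10421 / 15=694.73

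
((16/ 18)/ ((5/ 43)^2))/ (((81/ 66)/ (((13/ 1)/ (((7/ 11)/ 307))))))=14286439024/ 42525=335953.89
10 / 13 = 0.77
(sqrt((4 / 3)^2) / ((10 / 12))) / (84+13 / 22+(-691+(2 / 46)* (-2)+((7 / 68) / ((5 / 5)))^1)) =-137632 / 52161935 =-0.00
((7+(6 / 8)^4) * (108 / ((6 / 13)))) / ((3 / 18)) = 657423 / 64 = 10272.23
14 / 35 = 2 / 5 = 0.40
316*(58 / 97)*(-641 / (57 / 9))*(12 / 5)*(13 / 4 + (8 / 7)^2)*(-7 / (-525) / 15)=-552167656 / 2970625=-185.88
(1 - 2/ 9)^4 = 2401/ 6561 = 0.37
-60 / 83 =-0.72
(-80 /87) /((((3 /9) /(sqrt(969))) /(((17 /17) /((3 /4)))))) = -320 * sqrt(969) /87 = -114.50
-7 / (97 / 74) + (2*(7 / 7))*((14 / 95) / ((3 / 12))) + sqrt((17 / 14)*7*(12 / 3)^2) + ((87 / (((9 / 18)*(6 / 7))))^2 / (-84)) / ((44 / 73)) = -3980402153 / 4865520 + 2*sqrt(34) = -806.42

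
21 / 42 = 1 / 2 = 0.50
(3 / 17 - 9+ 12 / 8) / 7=-249 / 238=-1.05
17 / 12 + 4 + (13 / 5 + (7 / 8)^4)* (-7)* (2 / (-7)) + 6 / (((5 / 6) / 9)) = 470563 / 6144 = 76.59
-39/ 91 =-3/ 7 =-0.43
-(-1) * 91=91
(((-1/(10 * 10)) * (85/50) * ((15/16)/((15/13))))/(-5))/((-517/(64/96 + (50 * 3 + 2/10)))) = -500123/620400000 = -0.00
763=763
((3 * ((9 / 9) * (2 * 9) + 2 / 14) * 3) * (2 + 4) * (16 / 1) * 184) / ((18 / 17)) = 19068288 / 7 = 2724041.14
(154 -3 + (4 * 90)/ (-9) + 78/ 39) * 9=1017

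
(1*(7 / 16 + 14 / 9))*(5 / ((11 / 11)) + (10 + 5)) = 1435 / 36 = 39.86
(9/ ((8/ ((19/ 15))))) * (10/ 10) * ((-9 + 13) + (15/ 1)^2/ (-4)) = -11913/ 160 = -74.46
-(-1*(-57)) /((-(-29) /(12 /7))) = -684 /203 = -3.37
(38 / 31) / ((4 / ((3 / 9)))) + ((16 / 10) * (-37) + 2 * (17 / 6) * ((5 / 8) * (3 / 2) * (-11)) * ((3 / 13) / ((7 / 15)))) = -59576483 / 677040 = -88.00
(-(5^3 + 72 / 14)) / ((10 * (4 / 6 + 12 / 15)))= -2733 / 308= -8.87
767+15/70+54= 11497/14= 821.21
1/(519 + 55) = 1/574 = 0.00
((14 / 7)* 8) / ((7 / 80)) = 1280 / 7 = 182.86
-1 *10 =-10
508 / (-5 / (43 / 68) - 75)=-21844 / 3565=-6.13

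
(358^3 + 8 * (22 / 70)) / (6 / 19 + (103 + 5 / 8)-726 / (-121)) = 244096041216 / 584885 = 417340.23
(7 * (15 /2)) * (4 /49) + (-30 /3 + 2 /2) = -33 /7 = -4.71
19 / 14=1.36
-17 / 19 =-0.89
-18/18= -1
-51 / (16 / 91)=-4641 / 16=-290.06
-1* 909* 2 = -1818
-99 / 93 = -33 / 31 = -1.06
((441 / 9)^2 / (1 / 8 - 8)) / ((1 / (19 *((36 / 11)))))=-208544 / 11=-18958.55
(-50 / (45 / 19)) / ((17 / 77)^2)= -1126510 / 2601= -433.11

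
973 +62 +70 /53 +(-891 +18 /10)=147.12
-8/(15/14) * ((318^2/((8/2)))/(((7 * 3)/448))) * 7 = -140944384/5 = -28188876.80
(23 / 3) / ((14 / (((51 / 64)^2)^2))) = 51866541 / 234881024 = 0.22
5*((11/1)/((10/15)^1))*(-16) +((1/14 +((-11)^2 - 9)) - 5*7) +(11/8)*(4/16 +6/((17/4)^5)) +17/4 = -393847981307/318047968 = -1238.33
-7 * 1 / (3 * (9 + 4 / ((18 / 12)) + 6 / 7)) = -49 / 263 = -0.19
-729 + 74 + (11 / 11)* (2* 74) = -507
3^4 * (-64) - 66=-5250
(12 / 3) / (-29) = -4 / 29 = -0.14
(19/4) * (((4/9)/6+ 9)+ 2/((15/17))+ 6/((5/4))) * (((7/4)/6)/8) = 289807/103680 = 2.80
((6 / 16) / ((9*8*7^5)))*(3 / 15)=1 / 16134720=0.00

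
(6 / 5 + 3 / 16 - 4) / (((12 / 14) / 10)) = -1463 / 48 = -30.48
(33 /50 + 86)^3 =81351594037 /125000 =650812.75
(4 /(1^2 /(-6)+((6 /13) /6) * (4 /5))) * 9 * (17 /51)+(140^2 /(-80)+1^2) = -14684 /41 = -358.15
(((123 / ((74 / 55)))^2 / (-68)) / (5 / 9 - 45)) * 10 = 82377405 / 2978944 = 27.65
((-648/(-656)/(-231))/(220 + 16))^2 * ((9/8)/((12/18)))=19683/35526558893056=0.00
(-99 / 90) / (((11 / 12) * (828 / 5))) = -1 / 138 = -0.01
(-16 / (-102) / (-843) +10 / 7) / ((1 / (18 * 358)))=307789784 / 33439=9204.52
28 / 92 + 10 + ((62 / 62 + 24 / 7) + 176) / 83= 166746 / 13363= 12.48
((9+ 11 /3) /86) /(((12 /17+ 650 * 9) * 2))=323 /25661196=0.00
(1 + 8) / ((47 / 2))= 18 / 47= 0.38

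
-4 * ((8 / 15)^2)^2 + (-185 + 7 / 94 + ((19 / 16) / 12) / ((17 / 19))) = -479279314099 / 2588760000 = -185.14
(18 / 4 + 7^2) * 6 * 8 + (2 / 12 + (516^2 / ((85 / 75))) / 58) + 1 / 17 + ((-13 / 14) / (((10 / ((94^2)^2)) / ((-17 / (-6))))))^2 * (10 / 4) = 2293371026256810143257 / 2174130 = 1054845398507361.63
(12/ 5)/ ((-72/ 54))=-9/ 5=-1.80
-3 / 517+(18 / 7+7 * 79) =2010592 / 3619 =555.57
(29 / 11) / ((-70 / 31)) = -899 / 770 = -1.17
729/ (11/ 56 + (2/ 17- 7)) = -694008/ 6365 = -109.04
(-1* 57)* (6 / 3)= -114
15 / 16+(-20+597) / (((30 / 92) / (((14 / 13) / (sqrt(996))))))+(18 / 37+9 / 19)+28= 336289 / 11248+185794* sqrt(249) / 48555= 90.28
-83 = -83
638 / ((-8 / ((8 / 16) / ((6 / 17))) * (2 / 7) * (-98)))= 5423 / 1344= 4.03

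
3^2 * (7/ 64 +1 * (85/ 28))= 28.31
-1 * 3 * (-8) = 24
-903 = -903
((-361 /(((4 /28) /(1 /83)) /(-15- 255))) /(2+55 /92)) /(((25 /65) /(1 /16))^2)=265206123 /3173920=83.56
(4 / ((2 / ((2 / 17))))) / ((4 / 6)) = 6 / 17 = 0.35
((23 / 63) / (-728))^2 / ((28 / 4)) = 529 / 14724545472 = 0.00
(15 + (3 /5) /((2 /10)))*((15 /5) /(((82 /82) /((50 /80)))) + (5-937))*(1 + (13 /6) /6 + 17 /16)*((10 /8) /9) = -12984545 /2304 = -5635.65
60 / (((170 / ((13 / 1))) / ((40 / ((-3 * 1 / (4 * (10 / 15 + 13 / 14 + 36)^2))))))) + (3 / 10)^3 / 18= -5185941257509 / 14994000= -345867.76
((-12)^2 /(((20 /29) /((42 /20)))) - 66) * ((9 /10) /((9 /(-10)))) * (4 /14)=-18624 /175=-106.42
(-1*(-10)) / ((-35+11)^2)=5 / 288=0.02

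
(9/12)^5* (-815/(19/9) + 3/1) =-884277/9728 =-90.90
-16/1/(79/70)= -1120/79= -14.18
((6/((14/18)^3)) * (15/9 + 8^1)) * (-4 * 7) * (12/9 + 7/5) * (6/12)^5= -288927/980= -294.82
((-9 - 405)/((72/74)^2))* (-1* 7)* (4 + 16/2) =220409/6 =36734.83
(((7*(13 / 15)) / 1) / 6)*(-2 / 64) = -91 / 2880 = -0.03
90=90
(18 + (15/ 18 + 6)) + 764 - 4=4709/ 6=784.83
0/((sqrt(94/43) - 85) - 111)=0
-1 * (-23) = 23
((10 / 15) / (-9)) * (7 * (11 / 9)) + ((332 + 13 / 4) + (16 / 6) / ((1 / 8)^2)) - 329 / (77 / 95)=1062505 / 10692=99.37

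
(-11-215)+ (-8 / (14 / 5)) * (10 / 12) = -4796 / 21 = -228.38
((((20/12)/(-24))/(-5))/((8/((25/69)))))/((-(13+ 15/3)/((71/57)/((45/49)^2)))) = -170471/3302964864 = -0.00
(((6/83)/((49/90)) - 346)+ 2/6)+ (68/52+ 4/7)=-54508114/158613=-343.65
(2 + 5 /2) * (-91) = -819 /2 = -409.50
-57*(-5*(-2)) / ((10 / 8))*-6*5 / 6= 2280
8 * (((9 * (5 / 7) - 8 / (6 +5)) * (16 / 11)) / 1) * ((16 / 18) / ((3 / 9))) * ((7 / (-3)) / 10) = -224768 / 5445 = -41.28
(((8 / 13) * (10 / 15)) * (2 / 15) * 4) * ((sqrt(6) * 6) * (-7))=-1792 * sqrt(6) / 195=-22.51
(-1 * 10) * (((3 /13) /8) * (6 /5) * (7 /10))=-63 /260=-0.24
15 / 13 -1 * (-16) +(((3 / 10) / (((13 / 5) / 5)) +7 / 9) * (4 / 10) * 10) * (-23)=-107.48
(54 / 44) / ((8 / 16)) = 27 / 11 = 2.45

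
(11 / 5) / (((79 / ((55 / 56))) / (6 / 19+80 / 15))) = 2783 / 18012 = 0.15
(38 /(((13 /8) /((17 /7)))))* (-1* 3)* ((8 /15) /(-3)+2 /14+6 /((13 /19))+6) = -311821616 /124215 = -2510.34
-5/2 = -2.50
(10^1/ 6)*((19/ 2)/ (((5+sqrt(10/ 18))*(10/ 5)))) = 285/ 176 - 19*sqrt(5)/ 176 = 1.38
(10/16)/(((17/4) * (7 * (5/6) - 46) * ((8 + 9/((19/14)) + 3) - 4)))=-285/1061123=-0.00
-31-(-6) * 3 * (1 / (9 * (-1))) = -33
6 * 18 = 108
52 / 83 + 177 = 14743 / 83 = 177.63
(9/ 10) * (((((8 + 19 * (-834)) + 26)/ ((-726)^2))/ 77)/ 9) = -3953/ 101462130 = -0.00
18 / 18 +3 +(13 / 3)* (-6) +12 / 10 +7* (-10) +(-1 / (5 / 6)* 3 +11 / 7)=-3249 / 35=-92.83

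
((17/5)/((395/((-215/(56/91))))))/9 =-9503/28440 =-0.33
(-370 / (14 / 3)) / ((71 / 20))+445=210065 / 497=422.67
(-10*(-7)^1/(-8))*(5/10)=-35/8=-4.38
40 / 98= 20 / 49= 0.41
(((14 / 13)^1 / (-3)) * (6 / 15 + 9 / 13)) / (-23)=994 / 58305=0.02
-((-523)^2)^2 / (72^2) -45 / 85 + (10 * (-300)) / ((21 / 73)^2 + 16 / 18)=-59284863988015753 / 4106852928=-14435594.61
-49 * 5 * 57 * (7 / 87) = -32585 / 29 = -1123.62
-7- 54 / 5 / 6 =-44 / 5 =-8.80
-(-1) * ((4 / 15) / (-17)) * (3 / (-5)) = 4 / 425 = 0.01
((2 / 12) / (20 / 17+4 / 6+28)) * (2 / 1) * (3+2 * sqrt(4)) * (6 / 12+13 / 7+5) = 1751 / 3044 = 0.58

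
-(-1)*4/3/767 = 4/2301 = 0.00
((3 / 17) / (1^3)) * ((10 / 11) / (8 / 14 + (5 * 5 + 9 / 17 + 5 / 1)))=210 / 40711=0.01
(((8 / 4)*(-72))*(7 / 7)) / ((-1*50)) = 72 / 25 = 2.88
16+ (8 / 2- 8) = 12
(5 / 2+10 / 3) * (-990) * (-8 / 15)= 3080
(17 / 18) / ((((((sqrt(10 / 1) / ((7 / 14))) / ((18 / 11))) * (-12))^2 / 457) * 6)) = 7769 / 232320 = 0.03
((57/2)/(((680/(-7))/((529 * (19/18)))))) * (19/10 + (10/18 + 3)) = -656360453/734400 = -893.74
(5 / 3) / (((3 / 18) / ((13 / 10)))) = 13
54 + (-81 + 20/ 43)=-1141/ 43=-26.53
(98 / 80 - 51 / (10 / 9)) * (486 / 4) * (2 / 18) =-48249 / 80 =-603.11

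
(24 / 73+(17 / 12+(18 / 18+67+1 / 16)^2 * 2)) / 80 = 259765627 / 2242560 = 115.83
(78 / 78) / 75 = 1 / 75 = 0.01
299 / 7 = 42.71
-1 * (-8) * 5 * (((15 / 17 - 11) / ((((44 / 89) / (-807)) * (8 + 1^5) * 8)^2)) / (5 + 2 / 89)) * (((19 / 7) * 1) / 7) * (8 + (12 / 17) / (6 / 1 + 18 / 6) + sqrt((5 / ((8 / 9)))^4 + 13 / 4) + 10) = -208385089489765 * sqrt(4113937) / 830444009472 - 96065526254781665 / 330880035024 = -799295.10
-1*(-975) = 975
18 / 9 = 2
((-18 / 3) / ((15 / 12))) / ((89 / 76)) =-1824 / 445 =-4.10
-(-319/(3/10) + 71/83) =264557/249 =1062.48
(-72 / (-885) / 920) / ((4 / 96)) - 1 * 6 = -203478 / 33925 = -6.00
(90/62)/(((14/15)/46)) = 15525/217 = 71.54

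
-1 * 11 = -11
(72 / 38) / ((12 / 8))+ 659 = 12545 / 19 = 660.26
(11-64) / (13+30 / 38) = -1007 / 262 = -3.84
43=43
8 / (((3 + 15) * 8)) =0.06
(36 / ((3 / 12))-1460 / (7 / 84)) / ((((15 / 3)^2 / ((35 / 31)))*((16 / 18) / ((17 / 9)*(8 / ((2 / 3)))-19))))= -501732 / 155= -3236.98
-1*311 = -311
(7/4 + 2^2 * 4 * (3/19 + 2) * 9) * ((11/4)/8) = 261239/2432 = 107.42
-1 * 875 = -875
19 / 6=3.17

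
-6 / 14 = -3 / 7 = -0.43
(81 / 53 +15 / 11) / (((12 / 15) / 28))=59010 / 583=101.22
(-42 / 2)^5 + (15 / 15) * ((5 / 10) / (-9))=-73513819 / 18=-4084101.06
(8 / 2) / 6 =0.67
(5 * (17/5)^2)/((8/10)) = 289/4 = 72.25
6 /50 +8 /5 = 43 /25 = 1.72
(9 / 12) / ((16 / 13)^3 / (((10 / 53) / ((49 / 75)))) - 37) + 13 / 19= 1261604513 / 1912518644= 0.66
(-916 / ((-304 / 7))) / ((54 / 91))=145873 / 4104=35.54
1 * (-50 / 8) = -25 / 4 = -6.25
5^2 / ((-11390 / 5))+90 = 89.99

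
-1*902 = -902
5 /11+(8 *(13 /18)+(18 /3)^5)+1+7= 771233 /99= 7790.23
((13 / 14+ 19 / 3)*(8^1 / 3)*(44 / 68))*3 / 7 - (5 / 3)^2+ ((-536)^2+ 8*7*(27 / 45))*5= 1436650.59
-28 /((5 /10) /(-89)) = 4984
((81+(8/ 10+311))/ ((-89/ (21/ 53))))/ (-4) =10311/ 23585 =0.44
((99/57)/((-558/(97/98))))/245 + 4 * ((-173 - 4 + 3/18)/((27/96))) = -1920581806723/763662060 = -2514.96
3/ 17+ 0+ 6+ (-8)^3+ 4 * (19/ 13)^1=-110495/ 221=-499.98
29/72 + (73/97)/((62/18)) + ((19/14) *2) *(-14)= -8092645/216504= -37.38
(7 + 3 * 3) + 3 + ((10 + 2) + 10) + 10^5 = 100041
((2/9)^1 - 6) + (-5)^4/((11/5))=27553/99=278.31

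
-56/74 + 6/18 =-47/111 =-0.42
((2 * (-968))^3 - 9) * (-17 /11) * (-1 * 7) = -863501349935 /11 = -78500122721.36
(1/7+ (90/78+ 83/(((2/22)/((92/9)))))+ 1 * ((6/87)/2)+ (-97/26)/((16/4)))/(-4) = -1773399269/760032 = -2333.32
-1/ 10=-0.10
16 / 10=1.60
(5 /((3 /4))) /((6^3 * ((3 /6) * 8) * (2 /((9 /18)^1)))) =5 /2592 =0.00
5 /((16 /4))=5 /4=1.25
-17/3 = -5.67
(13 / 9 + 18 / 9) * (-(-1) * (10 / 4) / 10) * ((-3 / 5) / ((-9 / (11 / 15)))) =341 / 8100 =0.04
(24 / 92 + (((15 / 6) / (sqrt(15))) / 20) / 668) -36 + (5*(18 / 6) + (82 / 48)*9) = -987 / 184 + sqrt(15) / 80160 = -5.36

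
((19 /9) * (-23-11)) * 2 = -1292 /9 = -143.56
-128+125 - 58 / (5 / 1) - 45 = -298 / 5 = -59.60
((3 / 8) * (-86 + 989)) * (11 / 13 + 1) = 8127 / 13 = 625.15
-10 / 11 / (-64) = 5 / 352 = 0.01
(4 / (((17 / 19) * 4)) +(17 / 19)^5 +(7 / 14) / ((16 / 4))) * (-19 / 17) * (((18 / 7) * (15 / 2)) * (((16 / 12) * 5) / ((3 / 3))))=-137601288675 / 527278766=-260.96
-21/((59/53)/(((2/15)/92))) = -371/13570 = -0.03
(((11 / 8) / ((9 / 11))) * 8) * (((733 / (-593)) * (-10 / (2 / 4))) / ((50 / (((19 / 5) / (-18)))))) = -1.40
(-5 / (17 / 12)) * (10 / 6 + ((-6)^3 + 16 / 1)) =700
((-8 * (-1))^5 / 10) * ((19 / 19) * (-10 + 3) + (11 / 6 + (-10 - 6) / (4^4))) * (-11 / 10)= 1413632 / 75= 18848.43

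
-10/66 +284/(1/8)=74971/33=2271.85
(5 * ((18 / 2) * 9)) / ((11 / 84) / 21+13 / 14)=714420 / 1649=433.24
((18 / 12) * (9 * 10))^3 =2460375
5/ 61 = 0.08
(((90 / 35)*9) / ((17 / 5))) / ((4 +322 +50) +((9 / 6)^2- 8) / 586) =1898640 / 104877199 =0.02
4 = 4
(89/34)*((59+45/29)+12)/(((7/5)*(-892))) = -117035/769573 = -0.15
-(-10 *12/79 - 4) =436/79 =5.52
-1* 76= -76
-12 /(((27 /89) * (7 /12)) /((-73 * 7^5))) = 249588752 /3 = 83196250.67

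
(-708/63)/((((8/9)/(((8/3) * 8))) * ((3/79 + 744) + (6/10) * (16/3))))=-745760/2066113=-0.36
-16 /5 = -3.20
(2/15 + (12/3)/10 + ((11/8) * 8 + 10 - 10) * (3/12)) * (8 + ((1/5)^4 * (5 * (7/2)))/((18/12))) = 592379/22500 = 26.33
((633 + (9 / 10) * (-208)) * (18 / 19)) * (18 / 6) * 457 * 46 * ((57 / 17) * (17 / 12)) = 632583513 / 5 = 126516702.60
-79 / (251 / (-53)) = 4187 / 251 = 16.68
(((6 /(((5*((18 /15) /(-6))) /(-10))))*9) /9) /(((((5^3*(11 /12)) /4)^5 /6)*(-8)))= -2293235712 /982977294921875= -0.00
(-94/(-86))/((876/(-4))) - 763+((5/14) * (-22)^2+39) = -551.15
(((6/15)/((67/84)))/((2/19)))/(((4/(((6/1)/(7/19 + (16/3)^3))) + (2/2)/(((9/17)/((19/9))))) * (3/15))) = 2456244/10864921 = 0.23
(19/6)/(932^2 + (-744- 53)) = 19/5206962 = 0.00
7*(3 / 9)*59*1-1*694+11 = -1636 / 3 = -545.33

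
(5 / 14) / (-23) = -5 / 322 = -0.02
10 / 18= 5 / 9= 0.56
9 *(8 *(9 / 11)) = 648 / 11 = 58.91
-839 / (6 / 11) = -9229 / 6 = -1538.17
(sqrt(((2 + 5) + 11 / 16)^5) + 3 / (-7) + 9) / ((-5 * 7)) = -15129 * sqrt(123) / 35840 - 12 / 49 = -4.93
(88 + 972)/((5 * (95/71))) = 15052/95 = 158.44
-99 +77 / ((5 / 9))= 198 / 5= 39.60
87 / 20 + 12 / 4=147 / 20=7.35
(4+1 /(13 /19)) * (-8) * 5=-2840 /13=-218.46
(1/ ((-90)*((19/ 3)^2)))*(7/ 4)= -7/ 14440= -0.00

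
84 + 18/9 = 86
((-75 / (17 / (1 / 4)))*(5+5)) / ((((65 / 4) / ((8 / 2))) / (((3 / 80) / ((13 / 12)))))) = -270 / 2873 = -0.09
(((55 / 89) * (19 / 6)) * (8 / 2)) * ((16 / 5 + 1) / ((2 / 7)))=10241 / 89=115.07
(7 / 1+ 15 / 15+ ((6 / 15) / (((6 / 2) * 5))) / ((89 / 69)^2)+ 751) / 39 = 19.46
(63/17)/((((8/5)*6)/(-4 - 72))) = -1995/68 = -29.34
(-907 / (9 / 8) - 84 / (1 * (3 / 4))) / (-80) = 1033 / 90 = 11.48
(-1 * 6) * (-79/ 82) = 237/ 41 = 5.78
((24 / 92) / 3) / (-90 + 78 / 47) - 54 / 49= -2580695 / 2339652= -1.10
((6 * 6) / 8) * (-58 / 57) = -87 / 19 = -4.58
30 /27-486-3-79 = -5102 /9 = -566.89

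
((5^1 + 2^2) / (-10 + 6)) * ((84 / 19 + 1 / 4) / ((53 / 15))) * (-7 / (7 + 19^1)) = 335475 / 418912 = 0.80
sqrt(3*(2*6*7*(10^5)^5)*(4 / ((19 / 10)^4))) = 1200000000000000*sqrt(70) / 361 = 27811413624401.40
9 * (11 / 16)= 99 / 16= 6.19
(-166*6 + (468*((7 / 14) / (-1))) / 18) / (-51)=1009 / 51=19.78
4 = 4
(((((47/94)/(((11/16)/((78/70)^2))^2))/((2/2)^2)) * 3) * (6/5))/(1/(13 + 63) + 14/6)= 1215278318592/485714796875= 2.50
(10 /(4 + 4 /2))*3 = 5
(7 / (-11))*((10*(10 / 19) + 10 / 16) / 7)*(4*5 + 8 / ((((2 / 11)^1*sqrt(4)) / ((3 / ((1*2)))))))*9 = -426915 / 1672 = -255.33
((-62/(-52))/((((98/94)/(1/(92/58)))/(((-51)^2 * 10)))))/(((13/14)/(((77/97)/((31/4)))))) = 779935860/377039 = 2068.58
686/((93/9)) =2058/31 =66.39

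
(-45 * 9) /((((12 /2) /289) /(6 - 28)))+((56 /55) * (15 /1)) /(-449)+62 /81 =171691613345 /400059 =429165.73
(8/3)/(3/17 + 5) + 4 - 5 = -16/33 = -0.48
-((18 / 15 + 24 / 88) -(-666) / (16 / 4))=-18477 / 110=-167.97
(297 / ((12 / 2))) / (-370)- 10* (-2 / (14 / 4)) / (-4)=-8093 / 5180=-1.56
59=59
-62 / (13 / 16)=-992 / 13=-76.31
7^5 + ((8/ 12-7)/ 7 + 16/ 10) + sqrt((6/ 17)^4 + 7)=sqrt(585943)/ 289 + 1764808/ 105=16810.34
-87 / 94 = -0.93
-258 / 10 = -129 / 5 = -25.80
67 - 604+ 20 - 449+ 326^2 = 105310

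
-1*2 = -2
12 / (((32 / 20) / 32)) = 240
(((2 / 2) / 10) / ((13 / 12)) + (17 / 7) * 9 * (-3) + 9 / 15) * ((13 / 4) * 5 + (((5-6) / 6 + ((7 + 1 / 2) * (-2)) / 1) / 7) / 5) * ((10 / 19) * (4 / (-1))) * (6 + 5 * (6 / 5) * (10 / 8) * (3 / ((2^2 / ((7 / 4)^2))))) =26694567 / 532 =50177.76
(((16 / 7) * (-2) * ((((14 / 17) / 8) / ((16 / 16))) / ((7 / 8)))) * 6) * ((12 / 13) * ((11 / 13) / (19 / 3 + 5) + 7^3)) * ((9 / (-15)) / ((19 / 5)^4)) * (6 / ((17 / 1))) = 41373504000 / 39865049861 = 1.04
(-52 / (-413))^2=0.02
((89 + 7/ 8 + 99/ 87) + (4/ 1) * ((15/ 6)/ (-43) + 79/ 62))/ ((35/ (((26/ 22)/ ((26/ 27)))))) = 800565741/ 238127120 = 3.36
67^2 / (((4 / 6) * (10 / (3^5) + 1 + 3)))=3272481 / 1964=1666.23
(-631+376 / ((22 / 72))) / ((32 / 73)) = 481435 / 352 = 1367.71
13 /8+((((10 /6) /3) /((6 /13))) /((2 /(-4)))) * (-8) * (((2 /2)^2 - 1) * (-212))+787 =6309 /8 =788.62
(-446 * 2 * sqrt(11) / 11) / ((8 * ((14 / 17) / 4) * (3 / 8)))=-30328 * sqrt(11) / 231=-435.44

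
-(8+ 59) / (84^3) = -67 / 592704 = -0.00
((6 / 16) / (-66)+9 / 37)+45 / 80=2605 / 3256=0.80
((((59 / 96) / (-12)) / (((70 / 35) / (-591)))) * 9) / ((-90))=-1.51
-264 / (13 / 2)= -528 / 13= -40.62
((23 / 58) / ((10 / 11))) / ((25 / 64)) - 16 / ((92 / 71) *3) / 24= 1418497 / 1500750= 0.95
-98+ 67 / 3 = -227 / 3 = -75.67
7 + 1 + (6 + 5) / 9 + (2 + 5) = 16.22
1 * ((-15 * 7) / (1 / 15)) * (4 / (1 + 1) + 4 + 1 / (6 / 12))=-12600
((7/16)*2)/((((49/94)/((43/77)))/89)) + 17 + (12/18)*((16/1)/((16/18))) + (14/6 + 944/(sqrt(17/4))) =742271/6468 + 1888*sqrt(17)/17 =572.67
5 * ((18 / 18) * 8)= 40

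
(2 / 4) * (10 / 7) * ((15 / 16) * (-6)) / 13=-225 / 728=-0.31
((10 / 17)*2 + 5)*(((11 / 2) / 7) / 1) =165 / 34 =4.85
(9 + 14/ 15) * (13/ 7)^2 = 25181/ 735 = 34.26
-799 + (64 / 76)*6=-15085 / 19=-793.95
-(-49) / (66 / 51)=833 / 22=37.86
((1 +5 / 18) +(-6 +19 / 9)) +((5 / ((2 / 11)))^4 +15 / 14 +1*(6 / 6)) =576488831 / 1008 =571913.52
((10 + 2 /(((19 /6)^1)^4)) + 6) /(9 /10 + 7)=20877280 /10295359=2.03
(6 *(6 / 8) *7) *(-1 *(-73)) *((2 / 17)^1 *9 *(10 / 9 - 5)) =-160965 / 17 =-9468.53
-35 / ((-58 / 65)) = 2275 / 58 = 39.22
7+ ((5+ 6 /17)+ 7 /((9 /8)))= 2842 /153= 18.58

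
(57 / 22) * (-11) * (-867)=49419 / 2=24709.50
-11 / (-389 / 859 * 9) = 9449 / 3501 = 2.70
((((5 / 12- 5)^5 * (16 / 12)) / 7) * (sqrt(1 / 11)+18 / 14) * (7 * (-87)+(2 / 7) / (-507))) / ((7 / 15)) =494440982234375 * sqrt(11) / 10818033408+5438850804578125 / 8414025984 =797990.08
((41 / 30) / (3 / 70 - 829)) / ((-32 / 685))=0.04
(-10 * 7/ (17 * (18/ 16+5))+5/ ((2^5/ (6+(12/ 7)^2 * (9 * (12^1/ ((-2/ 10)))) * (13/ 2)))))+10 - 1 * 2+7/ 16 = -10682605/ 6664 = -1603.03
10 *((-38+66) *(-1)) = -280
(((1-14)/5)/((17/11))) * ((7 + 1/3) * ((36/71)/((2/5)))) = -18876/1207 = -15.64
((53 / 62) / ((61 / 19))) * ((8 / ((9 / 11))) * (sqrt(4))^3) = 354464 / 17019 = 20.83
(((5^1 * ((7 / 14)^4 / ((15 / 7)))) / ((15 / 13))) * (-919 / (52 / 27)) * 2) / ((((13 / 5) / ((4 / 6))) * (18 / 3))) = -5.15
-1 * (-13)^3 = 2197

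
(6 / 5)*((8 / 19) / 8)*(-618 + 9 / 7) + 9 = -19917 / 665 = -29.95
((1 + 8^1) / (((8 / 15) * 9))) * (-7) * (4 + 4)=-105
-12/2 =-6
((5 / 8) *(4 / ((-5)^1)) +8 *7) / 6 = 37 / 4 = 9.25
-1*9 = -9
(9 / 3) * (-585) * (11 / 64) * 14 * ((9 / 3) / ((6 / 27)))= -3648645 / 64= -57010.08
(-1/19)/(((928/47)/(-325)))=15275/17632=0.87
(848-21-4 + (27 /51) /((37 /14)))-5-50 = 483198 /629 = 768.20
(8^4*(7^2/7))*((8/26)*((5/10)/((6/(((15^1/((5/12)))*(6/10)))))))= 1032192/65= 15879.88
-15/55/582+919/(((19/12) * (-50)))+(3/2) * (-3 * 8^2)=-303698551/1013650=-299.61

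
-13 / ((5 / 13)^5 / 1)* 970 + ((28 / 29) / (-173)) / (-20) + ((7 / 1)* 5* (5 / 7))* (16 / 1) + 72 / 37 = -173776538157659 / 116018125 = -1497839.57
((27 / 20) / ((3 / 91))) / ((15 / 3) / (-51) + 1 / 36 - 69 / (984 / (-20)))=5137587 / 167135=30.74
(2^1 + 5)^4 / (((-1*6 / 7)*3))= -933.72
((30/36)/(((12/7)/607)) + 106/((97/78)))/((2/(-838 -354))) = -395753089/1746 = -226662.71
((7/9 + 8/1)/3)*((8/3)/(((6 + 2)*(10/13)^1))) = 1027/810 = 1.27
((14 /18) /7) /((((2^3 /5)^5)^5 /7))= 2086162567138671875 /340010386766614455386112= 0.00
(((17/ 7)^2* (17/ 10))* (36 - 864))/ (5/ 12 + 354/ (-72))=451996/ 245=1844.88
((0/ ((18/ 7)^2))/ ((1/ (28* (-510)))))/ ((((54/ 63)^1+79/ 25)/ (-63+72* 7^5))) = 0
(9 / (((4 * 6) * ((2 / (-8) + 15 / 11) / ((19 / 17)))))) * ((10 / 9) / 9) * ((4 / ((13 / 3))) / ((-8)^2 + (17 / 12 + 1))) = 16720 / 25892139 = 0.00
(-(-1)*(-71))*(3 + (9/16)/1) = -252.94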